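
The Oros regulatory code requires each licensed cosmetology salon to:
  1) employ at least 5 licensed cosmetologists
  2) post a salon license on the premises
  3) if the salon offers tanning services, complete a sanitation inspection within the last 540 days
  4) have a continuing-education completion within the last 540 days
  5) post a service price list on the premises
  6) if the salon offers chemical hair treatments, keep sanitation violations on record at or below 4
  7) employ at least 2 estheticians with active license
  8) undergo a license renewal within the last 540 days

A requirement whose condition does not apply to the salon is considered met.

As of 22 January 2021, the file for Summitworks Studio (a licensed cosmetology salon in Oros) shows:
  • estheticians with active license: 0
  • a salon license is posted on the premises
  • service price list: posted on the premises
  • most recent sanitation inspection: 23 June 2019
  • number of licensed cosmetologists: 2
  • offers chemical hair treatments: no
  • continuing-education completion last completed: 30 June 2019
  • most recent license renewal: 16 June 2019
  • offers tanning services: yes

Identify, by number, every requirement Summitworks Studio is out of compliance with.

1. licensed cosmetologists 2 < 5 → not met
2. salon license present → met
3. condition 'offers tanning services' holds; sanitation inspection 579 days ago vs limit 540 → not met
4. continuing-education completion 572 days ago vs limit 540 → not met
5. service price list present → met
6. condition 'offers chemical hair treatments' does not hold → requirement n/a → met
7. estheticians with active license 0 < 2 → not met
8. license renewal 586 days ago vs limit 540 → not met
Not met: 1, 3, 4, 7, 8

1, 3, 4, 7, 8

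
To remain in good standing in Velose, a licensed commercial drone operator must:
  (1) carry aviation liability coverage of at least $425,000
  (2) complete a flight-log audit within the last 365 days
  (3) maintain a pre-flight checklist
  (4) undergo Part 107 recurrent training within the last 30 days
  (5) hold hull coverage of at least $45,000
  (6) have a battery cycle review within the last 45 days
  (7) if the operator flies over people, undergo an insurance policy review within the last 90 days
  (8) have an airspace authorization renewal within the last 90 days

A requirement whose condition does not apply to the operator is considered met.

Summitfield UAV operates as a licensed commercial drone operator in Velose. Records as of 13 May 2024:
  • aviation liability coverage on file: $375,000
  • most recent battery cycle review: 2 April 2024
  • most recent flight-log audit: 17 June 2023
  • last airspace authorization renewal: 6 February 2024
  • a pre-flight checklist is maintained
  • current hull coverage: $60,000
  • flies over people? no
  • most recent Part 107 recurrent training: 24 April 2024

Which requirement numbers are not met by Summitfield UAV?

1, 8

1. aviation liability coverage $375,000 < $425,000 → not met
2. flight-log audit 331 days ago vs limit 365 → met
3. pre-flight checklist present → met
4. Part 107 recurrent training 19 days ago vs limit 30 → met
5. hull coverage $60,000 ≥ $45,000 → met
6. battery cycle review 41 days ago vs limit 45 → met
7. condition 'flies over people' does not hold → requirement n/a → met
8. airspace authorization renewal 97 days ago vs limit 90 → not met
Not met: 1, 8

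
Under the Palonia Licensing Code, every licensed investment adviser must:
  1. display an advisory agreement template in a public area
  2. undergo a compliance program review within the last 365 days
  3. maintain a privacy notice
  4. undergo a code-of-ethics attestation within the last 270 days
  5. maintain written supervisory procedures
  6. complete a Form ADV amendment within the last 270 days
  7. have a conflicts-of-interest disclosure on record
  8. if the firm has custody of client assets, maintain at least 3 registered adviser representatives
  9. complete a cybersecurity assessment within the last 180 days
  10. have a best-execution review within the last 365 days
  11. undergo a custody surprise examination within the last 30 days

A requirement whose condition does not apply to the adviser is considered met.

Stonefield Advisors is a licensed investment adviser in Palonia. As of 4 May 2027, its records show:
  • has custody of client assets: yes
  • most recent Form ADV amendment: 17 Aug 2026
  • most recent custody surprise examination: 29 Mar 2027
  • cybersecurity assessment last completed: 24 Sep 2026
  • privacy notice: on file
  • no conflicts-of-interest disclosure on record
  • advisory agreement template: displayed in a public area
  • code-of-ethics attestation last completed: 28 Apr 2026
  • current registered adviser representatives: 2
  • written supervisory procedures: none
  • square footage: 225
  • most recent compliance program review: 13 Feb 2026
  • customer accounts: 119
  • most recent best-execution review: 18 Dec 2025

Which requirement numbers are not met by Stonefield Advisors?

2, 4, 5, 7, 8, 9, 10, 11

1. advisory agreement template present → met
2. compliance program review 445 days ago vs limit 365 → not met
3. privacy notice present → met
4. code-of-ethics attestation 371 days ago vs limit 270 → not met
5. written supervisory procedures absent → not met
6. Form ADV amendment 260 days ago vs limit 270 → met
7. conflicts-of-interest disclosure absent → not met
8. condition 'has custody of client assets' holds; registered adviser representatives 2 < 3 → not met
9. cybersecurity assessment 222 days ago vs limit 180 → not met
10. best-execution review 502 days ago vs limit 365 → not met
11. custody surprise examination 36 days ago vs limit 30 → not met
Not met: 2, 4, 5, 7, 8, 9, 10, 11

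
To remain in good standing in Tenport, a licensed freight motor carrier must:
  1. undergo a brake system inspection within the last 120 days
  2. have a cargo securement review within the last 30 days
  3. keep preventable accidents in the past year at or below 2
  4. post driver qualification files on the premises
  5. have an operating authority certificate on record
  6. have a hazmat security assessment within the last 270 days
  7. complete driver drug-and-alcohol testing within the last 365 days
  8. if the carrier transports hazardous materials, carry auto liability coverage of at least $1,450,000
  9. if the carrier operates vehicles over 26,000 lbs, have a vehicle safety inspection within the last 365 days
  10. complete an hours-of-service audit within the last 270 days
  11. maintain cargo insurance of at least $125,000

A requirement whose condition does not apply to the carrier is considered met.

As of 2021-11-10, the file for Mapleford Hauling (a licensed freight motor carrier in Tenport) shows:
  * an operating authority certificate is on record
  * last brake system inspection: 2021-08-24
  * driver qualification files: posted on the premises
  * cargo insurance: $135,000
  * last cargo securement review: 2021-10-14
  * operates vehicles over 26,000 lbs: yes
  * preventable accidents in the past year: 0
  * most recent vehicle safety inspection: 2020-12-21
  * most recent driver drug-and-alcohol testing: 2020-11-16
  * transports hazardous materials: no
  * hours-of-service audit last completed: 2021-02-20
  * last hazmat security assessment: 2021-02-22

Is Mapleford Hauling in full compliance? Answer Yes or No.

Yes

1. brake system inspection 78 days ago vs limit 120 → met
2. cargo securement review 27 days ago vs limit 30 → met
3. preventable accidents in the past year 0 ≤ 2 → met
4. driver qualification files present → met
5. operating authority certificate present → met
6. hazmat security assessment 261 days ago vs limit 270 → met
7. driver drug-and-alcohol testing 359 days ago vs limit 365 → met
8. condition 'transports hazardous materials' does not hold → requirement n/a → met
9. condition 'operates vehicles over 26,000 lbs' holds; vehicle safety inspection 324 days ago vs limit 365 → met
10. hours-of-service audit 263 days ago vs limit 270 → met
11. cargo insurance $135,000 ≥ $125,000 → met
All met.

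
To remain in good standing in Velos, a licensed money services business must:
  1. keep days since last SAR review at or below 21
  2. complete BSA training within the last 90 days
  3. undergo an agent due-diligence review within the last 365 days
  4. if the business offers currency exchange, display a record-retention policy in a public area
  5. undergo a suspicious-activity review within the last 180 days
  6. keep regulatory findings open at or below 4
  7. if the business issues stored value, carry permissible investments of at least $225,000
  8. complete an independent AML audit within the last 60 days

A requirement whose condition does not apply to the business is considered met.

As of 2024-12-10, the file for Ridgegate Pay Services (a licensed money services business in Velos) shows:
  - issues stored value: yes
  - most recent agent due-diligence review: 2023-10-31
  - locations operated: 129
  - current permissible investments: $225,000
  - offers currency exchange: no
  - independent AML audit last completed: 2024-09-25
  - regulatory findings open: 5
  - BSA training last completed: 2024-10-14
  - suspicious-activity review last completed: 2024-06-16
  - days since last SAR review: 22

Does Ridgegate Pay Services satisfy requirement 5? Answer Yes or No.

5. suspicious-activity review 177 days ago vs limit 180 → met

Yes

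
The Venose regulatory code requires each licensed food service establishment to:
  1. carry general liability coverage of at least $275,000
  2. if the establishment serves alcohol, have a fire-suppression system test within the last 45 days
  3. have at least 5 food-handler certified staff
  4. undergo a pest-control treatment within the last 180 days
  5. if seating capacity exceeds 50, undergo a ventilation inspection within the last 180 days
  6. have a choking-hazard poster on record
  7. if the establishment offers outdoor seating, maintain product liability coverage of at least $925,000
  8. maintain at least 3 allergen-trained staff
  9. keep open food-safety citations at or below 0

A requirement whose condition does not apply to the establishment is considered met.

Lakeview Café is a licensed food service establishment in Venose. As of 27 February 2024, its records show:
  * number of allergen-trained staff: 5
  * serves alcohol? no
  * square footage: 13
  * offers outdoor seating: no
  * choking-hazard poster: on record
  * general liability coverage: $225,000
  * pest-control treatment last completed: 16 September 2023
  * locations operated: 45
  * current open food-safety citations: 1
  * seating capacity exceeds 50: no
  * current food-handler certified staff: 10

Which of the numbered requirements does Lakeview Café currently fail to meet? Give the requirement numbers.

1. general liability coverage $225,000 < $275,000 → not met
2. condition 'serves alcohol' does not hold → requirement n/a → met
3. food-handler certified staff 10 ≥ 5 → met
4. pest-control treatment 164 days ago vs limit 180 → met
5. condition 'seating capacity exceeds 50' does not hold → requirement n/a → met
6. choking-hazard poster present → met
7. condition 'offers outdoor seating' does not hold → requirement n/a → met
8. allergen-trained staff 5 ≥ 3 → met
9. open food-safety citations 1 > 0 → not met
Not met: 1, 9

1, 9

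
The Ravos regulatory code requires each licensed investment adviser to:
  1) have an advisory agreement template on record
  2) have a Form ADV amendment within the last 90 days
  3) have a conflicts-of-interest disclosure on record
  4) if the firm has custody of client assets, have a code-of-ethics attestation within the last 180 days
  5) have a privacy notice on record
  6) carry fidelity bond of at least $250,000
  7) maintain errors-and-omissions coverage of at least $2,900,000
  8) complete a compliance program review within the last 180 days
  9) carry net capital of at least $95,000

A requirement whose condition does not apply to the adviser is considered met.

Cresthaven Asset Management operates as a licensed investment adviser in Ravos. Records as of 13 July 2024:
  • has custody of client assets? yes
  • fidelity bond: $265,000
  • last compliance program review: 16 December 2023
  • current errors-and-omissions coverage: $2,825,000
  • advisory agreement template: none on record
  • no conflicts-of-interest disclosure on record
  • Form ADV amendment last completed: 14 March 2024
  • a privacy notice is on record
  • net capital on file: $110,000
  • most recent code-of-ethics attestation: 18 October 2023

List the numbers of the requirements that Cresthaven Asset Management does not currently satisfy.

1. advisory agreement template absent → not met
2. Form ADV amendment 121 days ago vs limit 90 → not met
3. conflicts-of-interest disclosure absent → not met
4. condition 'has custody of client assets' holds; code-of-ethics attestation 269 days ago vs limit 180 → not met
5. privacy notice present → met
6. fidelity bond $265,000 ≥ $250,000 → met
7. errors-and-omissions coverage $2,825,000 < $2,900,000 → not met
8. compliance program review 210 days ago vs limit 180 → not met
9. net capital $110,000 ≥ $95,000 → met
Not met: 1, 2, 3, 4, 7, 8

1, 2, 3, 4, 7, 8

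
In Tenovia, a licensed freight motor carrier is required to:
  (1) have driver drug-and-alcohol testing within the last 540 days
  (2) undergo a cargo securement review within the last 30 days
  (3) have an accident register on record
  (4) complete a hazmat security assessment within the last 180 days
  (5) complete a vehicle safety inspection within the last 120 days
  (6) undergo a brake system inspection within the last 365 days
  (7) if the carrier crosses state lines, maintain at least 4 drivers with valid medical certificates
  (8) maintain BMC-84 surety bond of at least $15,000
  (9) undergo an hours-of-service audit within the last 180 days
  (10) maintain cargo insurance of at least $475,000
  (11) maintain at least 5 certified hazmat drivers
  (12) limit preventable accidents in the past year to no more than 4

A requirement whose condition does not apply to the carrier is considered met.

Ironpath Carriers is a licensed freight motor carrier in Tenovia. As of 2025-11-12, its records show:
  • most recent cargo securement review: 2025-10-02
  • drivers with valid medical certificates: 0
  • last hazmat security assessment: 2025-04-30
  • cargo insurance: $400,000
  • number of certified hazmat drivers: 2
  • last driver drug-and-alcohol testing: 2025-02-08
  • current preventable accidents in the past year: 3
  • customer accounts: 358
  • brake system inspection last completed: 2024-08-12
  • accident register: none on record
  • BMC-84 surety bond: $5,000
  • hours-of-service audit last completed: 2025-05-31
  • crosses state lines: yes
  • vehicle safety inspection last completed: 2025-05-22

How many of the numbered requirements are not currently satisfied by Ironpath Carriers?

1. driver drug-and-alcohol testing 277 days ago vs limit 540 → met
2. cargo securement review 41 days ago vs limit 30 → not met
3. accident register absent → not met
4. hazmat security assessment 196 days ago vs limit 180 → not met
5. vehicle safety inspection 174 days ago vs limit 120 → not met
6. brake system inspection 457 days ago vs limit 365 → not met
7. condition 'crosses state lines' holds; drivers with valid medical certificates 0 < 4 → not met
8. BMC-84 surety bond $5,000 < $15,000 → not met
9. hours-of-service audit 165 days ago vs limit 180 → met
10. cargo insurance $400,000 < $475,000 → not met
11. certified hazmat drivers 2 < 5 → not met
12. preventable accidents in the past year 3 ≤ 4 → met
Not met: 9 of 12

9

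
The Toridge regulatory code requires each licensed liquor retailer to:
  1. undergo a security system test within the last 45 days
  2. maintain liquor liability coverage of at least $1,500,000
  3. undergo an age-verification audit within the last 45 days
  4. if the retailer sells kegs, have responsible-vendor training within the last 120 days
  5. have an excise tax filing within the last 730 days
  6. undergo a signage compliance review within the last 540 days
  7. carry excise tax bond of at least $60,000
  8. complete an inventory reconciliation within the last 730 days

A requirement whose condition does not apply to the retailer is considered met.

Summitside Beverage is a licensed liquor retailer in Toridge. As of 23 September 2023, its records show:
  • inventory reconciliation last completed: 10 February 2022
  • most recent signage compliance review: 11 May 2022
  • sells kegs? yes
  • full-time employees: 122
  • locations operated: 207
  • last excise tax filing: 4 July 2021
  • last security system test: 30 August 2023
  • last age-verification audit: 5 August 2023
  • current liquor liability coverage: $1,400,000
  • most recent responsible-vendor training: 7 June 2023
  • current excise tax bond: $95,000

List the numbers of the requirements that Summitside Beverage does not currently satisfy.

1. security system test 24 days ago vs limit 45 → met
2. liquor liability coverage $1,400,000 < $1,500,000 → not met
3. age-verification audit 49 days ago vs limit 45 → not met
4. condition 'sells kegs' holds; responsible-vendor training 108 days ago vs limit 120 → met
5. excise tax filing 811 days ago vs limit 730 → not met
6. signage compliance review 500 days ago vs limit 540 → met
7. excise tax bond $95,000 ≥ $60,000 → met
8. inventory reconciliation 590 days ago vs limit 730 → met
Not met: 2, 3, 5

2, 3, 5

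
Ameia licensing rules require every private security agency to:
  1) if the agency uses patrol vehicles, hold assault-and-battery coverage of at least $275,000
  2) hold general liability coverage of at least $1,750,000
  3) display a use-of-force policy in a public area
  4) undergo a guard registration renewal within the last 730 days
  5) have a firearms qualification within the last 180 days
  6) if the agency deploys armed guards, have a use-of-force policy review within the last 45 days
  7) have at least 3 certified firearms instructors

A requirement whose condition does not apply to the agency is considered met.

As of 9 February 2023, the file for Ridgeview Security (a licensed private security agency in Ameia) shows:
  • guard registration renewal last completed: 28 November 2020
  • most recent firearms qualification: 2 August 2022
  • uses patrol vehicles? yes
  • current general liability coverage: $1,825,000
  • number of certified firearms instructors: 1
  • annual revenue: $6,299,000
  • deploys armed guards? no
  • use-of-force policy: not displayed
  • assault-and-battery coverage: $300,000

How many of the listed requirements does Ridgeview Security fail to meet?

4

1. condition 'uses patrol vehicles' holds; assault-and-battery coverage $300,000 ≥ $275,000 → met
2. general liability coverage $1,825,000 ≥ $1,750,000 → met
3. use-of-force policy absent → not met
4. guard registration renewal 803 days ago vs limit 730 → not met
5. firearms qualification 191 days ago vs limit 180 → not met
6. condition 'deploys armed guards' does not hold → requirement n/a → met
7. certified firearms instructors 1 < 3 → not met
Not met: 4 of 7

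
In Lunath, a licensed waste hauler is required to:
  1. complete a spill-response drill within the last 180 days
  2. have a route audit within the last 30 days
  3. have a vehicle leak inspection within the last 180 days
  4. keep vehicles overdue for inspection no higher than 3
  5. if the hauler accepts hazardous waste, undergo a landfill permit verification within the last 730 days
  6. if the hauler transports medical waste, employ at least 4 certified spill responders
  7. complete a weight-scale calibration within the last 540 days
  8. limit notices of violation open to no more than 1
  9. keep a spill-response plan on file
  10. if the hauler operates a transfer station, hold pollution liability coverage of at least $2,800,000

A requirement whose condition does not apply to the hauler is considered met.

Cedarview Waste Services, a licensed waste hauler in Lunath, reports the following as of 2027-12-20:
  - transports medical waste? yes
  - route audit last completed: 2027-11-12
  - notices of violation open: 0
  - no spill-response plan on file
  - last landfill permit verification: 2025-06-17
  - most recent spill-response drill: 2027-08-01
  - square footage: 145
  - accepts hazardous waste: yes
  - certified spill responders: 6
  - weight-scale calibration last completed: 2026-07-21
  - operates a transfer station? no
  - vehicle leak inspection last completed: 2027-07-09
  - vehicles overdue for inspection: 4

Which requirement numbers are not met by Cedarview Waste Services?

2, 4, 5, 9

1. spill-response drill 141 days ago vs limit 180 → met
2. route audit 38 days ago vs limit 30 → not met
3. vehicle leak inspection 164 days ago vs limit 180 → met
4. vehicles overdue for inspection 4 > 3 → not met
5. condition 'accepts hazardous waste' holds; landfill permit verification 916 days ago vs limit 730 → not met
6. condition 'transports medical waste' holds; certified spill responders 6 ≥ 4 → met
7. weight-scale calibration 517 days ago vs limit 540 → met
8. notices of violation open 0 ≤ 1 → met
9. spill-response plan absent → not met
10. condition 'operates a transfer station' does not hold → requirement n/a → met
Not met: 2, 4, 5, 9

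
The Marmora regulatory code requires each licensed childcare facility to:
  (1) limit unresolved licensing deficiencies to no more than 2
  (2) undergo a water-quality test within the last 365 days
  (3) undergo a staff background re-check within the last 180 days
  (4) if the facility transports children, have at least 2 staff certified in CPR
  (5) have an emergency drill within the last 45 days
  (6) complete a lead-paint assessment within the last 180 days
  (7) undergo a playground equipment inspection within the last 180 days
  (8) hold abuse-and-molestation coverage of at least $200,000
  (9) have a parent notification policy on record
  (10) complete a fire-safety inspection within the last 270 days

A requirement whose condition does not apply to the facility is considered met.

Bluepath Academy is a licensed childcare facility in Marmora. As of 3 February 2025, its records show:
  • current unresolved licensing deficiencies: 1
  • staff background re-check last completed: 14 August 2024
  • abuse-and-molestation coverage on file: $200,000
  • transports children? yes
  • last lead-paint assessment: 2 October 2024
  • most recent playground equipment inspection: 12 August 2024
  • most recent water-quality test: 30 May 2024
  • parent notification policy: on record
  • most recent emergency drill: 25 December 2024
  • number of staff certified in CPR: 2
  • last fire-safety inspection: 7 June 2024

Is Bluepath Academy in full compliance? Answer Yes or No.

1. unresolved licensing deficiencies 1 ≤ 2 → met
2. water-quality test 249 days ago vs limit 365 → met
3. staff background re-check 173 days ago vs limit 180 → met
4. condition 'transports children' holds; staff certified in CPR 2 ≥ 2 → met
5. emergency drill 40 days ago vs limit 45 → met
6. lead-paint assessment 124 days ago vs limit 180 → met
7. playground equipment inspection 175 days ago vs limit 180 → met
8. abuse-and-molestation coverage $200,000 ≥ $200,000 → met
9. parent notification policy present → met
10. fire-safety inspection 241 days ago vs limit 270 → met
All met.

Yes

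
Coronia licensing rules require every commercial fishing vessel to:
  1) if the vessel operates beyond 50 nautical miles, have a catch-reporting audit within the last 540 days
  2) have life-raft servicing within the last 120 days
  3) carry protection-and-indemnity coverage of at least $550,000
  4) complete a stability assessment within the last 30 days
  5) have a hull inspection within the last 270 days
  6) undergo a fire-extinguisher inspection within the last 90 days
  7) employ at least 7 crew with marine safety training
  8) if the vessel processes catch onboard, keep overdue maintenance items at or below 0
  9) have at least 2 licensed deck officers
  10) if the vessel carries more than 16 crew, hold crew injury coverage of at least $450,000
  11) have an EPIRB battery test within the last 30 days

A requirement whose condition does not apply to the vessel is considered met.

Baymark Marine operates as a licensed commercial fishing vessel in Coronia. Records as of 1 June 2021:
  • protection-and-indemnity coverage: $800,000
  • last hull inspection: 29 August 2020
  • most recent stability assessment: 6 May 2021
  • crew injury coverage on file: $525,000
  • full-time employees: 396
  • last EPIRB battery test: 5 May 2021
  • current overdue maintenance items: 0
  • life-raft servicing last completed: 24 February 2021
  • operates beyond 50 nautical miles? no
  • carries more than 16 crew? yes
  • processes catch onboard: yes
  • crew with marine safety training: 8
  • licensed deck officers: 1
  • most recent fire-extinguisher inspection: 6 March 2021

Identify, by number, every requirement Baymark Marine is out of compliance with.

1. condition 'operates beyond 50 nautical miles' does not hold → requirement n/a → met
2. life-raft servicing 97 days ago vs limit 120 → met
3. protection-and-indemnity coverage $800,000 ≥ $550,000 → met
4. stability assessment 26 days ago vs limit 30 → met
5. hull inspection 276 days ago vs limit 270 → not met
6. fire-extinguisher inspection 87 days ago vs limit 90 → met
7. crew with marine safety training 8 ≥ 7 → met
8. condition 'processes catch onboard' holds; overdue maintenance items 0 ≤ 0 → met
9. licensed deck officers 1 < 2 → not met
10. condition 'carries more than 16 crew' holds; crew injury coverage $525,000 ≥ $450,000 → met
11. EPIRB battery test 27 days ago vs limit 30 → met
Not met: 5, 9

5, 9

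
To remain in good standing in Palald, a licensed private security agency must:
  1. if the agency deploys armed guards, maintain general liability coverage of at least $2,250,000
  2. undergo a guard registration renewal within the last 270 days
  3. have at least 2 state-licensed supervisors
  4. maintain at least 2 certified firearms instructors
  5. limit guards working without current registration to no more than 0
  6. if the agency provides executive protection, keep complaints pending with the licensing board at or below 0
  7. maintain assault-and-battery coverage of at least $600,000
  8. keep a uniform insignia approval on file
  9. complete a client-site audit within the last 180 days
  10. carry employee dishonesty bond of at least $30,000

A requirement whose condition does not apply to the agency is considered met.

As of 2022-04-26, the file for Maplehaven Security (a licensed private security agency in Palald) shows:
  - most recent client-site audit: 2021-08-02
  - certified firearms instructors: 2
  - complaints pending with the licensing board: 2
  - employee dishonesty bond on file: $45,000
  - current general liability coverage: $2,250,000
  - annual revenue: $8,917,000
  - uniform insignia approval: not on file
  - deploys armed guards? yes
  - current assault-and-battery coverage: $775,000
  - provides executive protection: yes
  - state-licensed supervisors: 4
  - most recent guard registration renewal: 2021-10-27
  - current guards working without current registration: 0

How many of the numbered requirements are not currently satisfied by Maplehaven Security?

3

1. condition 'deploys armed guards' holds; general liability coverage $2,250,000 ≥ $2,250,000 → met
2. guard registration renewal 181 days ago vs limit 270 → met
3. state-licensed supervisors 4 ≥ 2 → met
4. certified firearms instructors 2 ≥ 2 → met
5. guards working without current registration 0 ≤ 0 → met
6. condition 'provides executive protection' holds; complaints pending with the licensing board 2 > 0 → not met
7. assault-and-battery coverage $775,000 ≥ $600,000 → met
8. uniform insignia approval absent → not met
9. client-site audit 267 days ago vs limit 180 → not met
10. employee dishonesty bond $45,000 ≥ $30,000 → met
Not met: 3 of 10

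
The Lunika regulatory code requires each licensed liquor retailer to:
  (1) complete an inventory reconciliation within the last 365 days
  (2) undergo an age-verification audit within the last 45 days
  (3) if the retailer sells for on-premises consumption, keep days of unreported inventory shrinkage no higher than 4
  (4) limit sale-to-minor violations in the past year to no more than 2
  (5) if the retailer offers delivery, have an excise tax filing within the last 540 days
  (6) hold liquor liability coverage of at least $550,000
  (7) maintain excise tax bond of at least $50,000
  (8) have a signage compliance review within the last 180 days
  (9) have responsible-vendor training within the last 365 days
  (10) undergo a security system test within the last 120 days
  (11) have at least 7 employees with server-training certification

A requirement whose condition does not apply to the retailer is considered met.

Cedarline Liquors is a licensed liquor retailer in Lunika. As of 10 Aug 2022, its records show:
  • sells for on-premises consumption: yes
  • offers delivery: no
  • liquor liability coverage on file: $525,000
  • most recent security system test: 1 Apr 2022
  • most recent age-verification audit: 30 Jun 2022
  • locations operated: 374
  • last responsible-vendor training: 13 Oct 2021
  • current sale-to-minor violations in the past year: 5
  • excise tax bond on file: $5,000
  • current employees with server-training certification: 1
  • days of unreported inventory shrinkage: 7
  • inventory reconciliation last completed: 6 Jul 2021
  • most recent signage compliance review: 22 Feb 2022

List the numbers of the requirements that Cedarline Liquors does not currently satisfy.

1, 3, 4, 6, 7, 10, 11

1. inventory reconciliation 400 days ago vs limit 365 → not met
2. age-verification audit 41 days ago vs limit 45 → met
3. condition 'sells for on-premises consumption' holds; days of unreported inventory shrinkage 7 > 4 → not met
4. sale-to-minor violations in the past year 5 > 2 → not met
5. condition 'offers delivery' does not hold → requirement n/a → met
6. liquor liability coverage $525,000 < $550,000 → not met
7. excise tax bond $5,000 < $50,000 → not met
8. signage compliance review 169 days ago vs limit 180 → met
9. responsible-vendor training 301 days ago vs limit 365 → met
10. security system test 131 days ago vs limit 120 → not met
11. employees with server-training certification 1 < 7 → not met
Not met: 1, 3, 4, 6, 7, 10, 11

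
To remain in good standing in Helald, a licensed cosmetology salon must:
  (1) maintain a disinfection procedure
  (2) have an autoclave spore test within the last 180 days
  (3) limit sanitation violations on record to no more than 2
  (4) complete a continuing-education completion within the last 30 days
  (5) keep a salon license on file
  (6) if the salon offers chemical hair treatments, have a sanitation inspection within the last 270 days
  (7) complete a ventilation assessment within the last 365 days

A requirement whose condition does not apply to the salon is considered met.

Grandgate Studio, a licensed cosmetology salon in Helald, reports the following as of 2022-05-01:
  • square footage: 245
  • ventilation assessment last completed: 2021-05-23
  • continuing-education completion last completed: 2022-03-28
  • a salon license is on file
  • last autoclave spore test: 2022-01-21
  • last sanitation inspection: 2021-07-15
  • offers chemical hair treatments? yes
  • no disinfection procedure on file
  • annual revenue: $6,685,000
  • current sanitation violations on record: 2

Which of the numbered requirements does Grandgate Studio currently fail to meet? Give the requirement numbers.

1, 4, 6

1. disinfection procedure absent → not met
2. autoclave spore test 100 days ago vs limit 180 → met
3. sanitation violations on record 2 ≤ 2 → met
4. continuing-education completion 34 days ago vs limit 30 → not met
5. salon license present → met
6. condition 'offers chemical hair treatments' holds; sanitation inspection 290 days ago vs limit 270 → not met
7. ventilation assessment 343 days ago vs limit 365 → met
Not met: 1, 4, 6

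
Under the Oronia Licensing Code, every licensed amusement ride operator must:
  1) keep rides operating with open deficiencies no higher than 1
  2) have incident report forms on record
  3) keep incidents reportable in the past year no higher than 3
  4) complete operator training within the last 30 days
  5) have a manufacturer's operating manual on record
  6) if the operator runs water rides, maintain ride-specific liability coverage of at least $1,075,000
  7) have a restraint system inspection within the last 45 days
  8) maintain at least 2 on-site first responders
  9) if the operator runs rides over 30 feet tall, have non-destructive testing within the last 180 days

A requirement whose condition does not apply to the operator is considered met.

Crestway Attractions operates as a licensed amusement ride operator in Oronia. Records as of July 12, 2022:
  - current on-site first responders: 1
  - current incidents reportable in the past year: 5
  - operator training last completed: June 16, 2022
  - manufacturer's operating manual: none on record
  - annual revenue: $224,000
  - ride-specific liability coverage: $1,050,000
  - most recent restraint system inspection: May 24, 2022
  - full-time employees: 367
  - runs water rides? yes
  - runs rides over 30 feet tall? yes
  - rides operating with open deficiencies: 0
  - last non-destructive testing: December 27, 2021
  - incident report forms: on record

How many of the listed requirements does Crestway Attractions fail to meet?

1. rides operating with open deficiencies 0 ≤ 1 → met
2. incident report forms present → met
3. incidents reportable in the past year 5 > 3 → not met
4. operator training 26 days ago vs limit 30 → met
5. manufacturer's operating manual absent → not met
6. condition 'runs water rides' holds; ride-specific liability coverage $1,050,000 < $1,075,000 → not met
7. restraint system inspection 49 days ago vs limit 45 → not met
8. on-site first responders 1 < 2 → not met
9. condition 'runs rides over 30 feet tall' holds; non-destructive testing 197 days ago vs limit 180 → not met
Not met: 6 of 9

6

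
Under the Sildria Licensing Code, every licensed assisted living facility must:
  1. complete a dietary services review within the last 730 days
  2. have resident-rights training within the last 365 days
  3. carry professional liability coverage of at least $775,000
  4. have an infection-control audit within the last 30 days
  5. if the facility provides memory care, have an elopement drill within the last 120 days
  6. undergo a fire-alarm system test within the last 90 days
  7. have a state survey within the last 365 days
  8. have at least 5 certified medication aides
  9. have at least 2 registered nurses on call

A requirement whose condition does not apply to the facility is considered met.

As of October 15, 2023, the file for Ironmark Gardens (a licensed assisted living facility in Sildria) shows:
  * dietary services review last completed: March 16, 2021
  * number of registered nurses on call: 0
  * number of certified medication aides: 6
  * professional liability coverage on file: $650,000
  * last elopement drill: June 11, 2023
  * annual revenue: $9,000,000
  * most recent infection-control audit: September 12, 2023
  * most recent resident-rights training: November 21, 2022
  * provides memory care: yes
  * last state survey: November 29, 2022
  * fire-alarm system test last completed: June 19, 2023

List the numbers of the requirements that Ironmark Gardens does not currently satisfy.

1. dietary services review 943 days ago vs limit 730 → not met
2. resident-rights training 328 days ago vs limit 365 → met
3. professional liability coverage $650,000 < $775,000 → not met
4. infection-control audit 33 days ago vs limit 30 → not met
5. condition 'provides memory care' holds; elopement drill 126 days ago vs limit 120 → not met
6. fire-alarm system test 118 days ago vs limit 90 → not met
7. state survey 320 days ago vs limit 365 → met
8. certified medication aides 6 ≥ 5 → met
9. registered nurses on call 0 < 2 → not met
Not met: 1, 3, 4, 5, 6, 9

1, 3, 4, 5, 6, 9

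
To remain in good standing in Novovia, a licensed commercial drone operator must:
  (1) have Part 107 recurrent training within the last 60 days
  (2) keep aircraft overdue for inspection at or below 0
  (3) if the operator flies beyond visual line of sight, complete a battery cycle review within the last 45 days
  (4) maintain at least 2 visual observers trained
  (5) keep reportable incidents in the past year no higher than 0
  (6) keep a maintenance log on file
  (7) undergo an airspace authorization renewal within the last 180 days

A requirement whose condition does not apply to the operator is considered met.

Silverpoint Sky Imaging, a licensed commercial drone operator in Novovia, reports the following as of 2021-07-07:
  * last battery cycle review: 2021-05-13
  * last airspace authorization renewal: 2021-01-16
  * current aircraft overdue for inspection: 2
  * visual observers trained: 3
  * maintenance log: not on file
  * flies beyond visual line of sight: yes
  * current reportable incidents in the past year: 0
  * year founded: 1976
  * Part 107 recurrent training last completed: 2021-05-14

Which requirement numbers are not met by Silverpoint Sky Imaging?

2, 3, 6

1. Part 107 recurrent training 54 days ago vs limit 60 → met
2. aircraft overdue for inspection 2 > 0 → not met
3. condition 'flies beyond visual line of sight' holds; battery cycle review 55 days ago vs limit 45 → not met
4. visual observers trained 3 ≥ 2 → met
5. reportable incidents in the past year 0 ≤ 0 → met
6. maintenance log absent → not met
7. airspace authorization renewal 172 days ago vs limit 180 → met
Not met: 2, 3, 6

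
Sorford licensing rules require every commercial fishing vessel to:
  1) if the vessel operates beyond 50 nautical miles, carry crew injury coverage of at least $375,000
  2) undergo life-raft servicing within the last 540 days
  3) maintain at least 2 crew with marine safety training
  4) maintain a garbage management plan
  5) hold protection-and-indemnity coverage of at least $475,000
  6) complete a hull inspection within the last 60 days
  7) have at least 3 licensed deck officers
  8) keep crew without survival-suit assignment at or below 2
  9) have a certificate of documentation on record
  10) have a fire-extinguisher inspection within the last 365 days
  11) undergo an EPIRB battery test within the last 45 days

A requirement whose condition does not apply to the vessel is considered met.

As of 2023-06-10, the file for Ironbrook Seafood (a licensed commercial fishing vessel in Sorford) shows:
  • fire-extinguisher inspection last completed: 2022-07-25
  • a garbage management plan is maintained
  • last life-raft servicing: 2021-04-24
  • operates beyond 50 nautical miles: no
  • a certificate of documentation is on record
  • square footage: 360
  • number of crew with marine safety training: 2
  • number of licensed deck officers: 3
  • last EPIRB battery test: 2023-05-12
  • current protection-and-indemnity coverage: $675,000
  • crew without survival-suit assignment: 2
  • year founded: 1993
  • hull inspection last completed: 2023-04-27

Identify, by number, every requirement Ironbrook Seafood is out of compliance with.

1. condition 'operates beyond 50 nautical miles' does not hold → requirement n/a → met
2. life-raft servicing 777 days ago vs limit 540 → not met
3. crew with marine safety training 2 ≥ 2 → met
4. garbage management plan present → met
5. protection-and-indemnity coverage $675,000 ≥ $475,000 → met
6. hull inspection 44 days ago vs limit 60 → met
7. licensed deck officers 3 ≥ 3 → met
8. crew without survival-suit assignment 2 ≤ 2 → met
9. certificate of documentation present → met
10. fire-extinguisher inspection 320 days ago vs limit 365 → met
11. EPIRB battery test 29 days ago vs limit 45 → met
Not met: 2

2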